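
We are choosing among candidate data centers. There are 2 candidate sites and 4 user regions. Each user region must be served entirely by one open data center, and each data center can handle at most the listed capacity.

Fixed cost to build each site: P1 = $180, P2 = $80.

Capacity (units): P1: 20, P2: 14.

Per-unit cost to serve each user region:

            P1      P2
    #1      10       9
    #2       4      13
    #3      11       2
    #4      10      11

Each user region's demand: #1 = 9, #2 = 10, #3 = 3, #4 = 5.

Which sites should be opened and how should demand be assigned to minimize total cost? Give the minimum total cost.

Minimum total cost: 437

Open {P1, P2}: #1→P2 9·9=81, #2→P1 4·10=40, #3→P2 2·3=6, #4→P1 10·5=50.
Loads: P1 carries 15/20, P2 carries 12/14. Service 177; fixed 260; total 437.
Next best feasible plan costs 451.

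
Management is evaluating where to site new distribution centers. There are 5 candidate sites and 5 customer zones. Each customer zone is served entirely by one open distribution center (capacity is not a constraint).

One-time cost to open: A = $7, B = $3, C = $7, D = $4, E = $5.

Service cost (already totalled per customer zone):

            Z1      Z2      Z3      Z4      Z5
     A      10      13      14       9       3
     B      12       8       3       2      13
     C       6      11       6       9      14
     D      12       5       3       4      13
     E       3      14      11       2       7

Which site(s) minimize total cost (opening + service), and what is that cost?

For any fixed open set, each customer zone goes to its cheapest open site; total = fixed + service.
{D, E}: Z1→E 3, Z2→D 5, Z3→D 3, Z4→E 2, Z5→E 7. Service 20; fixed 9; total 29.
{B, E}: service 23 + fixed 8 = 31
{A, D, E}: service 16 + fixed 16 = 32
{A, B, C, D, E}: service 16 + fixed 26 = 42
No other subset beats 29.

Open D and E; minimum total cost 29.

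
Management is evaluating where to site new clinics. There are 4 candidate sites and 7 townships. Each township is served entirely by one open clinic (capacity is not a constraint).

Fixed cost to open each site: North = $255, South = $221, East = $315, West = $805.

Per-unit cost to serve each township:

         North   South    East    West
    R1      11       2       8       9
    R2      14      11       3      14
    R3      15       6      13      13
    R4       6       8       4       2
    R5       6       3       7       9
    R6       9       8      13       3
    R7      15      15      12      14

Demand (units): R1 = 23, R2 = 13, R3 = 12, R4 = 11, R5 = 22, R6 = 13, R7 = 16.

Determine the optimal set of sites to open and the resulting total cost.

For any fixed open set, each township goes to its cheapest open site; total = fixed + service.
{South}: R1→South 2·23=46, R2→South 11·13=143, R3→South 6·12=72, R4→South 8·11=88, R5→South 3·22=66, R6→South 8·13=104, R7→South 15·16=240. Service 759; fixed 221; total 980.
{South, East}: R1→South 2·23=46, R2→East 3·13=39, R3→South 6·12=72, R4→East 4·11=44, R5→South 3·22=66, R6→South 8·13=104, R7→East 12·16=192. Service 563; fixed 536; total 1099.
{North, South}: service 737 + fixed 476 = 1213
{North, South, East, West}: R1→South 2·23=46, R2→East 3·13=39, R3→South 6·12=72, R4→West 2·11=22, R5→South 3·22=66, R6→West 3·13=39, R7→East 12·16=192. Service 476; fixed 1596; total 2072.
No other subset beats 980.

Open South only; minimum total cost 980.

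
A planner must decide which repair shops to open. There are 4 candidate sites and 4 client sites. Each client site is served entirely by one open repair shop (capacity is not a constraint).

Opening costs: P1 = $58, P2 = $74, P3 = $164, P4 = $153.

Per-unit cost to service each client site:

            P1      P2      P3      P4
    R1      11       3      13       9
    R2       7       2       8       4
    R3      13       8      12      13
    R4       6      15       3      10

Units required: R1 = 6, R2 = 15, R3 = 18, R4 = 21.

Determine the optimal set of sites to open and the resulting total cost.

For any fixed open set, each client site goes to its cheapest open site; total = fixed + service.
{P1, P2}: R1→P2 3·6=18, R2→P2 2·15=30, R3→P2 8·18=144, R4→P1 6·21=126. Service 318; fixed 132; total 450.
{P2, P3}: service 255 + fixed 238 = 493
{P1, P2, P3}: service 255 + fixed 296 = 551
{P1, P2, P3, P4}: service 255 + fixed 449 = 704
(All 15 nonempty subsets were checked; P1 and P2 is lowest.)

Open P1 and P2; minimum total cost 450.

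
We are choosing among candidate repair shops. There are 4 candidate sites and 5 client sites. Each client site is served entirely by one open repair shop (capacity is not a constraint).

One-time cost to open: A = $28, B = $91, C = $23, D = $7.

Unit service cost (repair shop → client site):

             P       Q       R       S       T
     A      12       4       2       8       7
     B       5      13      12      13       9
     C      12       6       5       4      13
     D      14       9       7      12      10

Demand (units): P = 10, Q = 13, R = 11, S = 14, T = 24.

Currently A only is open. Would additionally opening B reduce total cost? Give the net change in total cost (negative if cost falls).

Current service cost with {A}: 474.
Adding B: each client site re-picks its cheapest; new service cost 404, saving 70.
Extra fixed cost: 91. Net change = 91 − 70 = 21.
(Totals: 502 → 523.)

No — net change +21 (cost rises by 21).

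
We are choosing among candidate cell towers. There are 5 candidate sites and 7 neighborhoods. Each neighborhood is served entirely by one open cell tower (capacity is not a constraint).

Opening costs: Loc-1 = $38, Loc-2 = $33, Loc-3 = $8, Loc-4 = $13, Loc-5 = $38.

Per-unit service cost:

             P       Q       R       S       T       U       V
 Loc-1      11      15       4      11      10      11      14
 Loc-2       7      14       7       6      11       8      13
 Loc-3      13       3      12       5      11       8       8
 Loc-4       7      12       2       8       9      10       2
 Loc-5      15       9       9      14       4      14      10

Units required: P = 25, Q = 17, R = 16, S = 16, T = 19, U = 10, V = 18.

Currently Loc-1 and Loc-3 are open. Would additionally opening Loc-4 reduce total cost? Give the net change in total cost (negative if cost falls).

Current service cost with {Loc-1, Loc-3}: 884.
Adding Loc-4: each neighborhood re-picks its cheapest; new service cost 625, saving 259.
Extra fixed cost: 13. Net change = 13 − 259 = -246.
(Totals: 930 → 684.)

Yes — net change −246 (cost falls by 246).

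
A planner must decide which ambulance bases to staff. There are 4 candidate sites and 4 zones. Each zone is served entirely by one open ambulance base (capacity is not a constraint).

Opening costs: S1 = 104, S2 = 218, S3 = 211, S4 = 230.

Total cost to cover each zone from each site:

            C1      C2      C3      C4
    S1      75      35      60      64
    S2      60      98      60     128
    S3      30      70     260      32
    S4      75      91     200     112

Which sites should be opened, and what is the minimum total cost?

For any fixed open set, each zone goes to its cheapest open site; total = fixed + service.
{S1}: C1→S1 75, C2→S1 35, C3→S1 60, C4→S1 64. Service 234; fixed 104; total 338.
{S1, S3}: service 157 + fixed 315 = 472
{S1, S2}: C1→S2 60, C2→S1 35, C3→S1 60, C4→S1 64. Service 219; fixed 322; total 541.
{S1, S2, S3, S4}: service 157 + fixed 763 = 920
No other subset beats 338.

Open S1 only; minimum total cost 338.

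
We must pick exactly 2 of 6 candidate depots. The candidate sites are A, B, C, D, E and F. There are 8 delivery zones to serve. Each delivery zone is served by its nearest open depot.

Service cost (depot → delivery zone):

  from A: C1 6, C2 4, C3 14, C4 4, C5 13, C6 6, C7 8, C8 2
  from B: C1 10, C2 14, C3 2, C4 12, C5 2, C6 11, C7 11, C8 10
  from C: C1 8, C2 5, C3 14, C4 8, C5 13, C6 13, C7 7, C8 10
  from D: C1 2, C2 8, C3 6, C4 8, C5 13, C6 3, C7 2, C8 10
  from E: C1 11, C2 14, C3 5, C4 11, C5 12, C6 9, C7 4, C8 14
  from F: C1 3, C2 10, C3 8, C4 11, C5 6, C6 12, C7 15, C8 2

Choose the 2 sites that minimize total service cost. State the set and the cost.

With exactly 2 open, each delivery zone uses its cheapest among the chosen.
{A, B}: C1→A 6, C2→A 4, C3→B 2, C4→A 4, C5→B 2, C6→A 6, C7→A 8, C8→A 2. Service cost 34.
{A, D}: service cost 36
{B, D}: service cost 37
Among all 15 size-2 choices, {A, B} is lowest.

Choose A and B; total service cost 34.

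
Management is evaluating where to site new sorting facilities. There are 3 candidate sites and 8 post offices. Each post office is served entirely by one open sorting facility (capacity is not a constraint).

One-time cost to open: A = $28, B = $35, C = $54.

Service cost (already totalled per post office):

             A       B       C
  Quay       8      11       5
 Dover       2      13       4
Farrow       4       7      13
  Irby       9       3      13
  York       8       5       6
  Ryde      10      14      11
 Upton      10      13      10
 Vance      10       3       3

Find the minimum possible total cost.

For any fixed open set, each post office goes to its cheapest open site; total = fixed + service.
{A}: Quay→A 8, Dover→A 2, Farrow→A 4, Irby→A 9, York→A 8, Ryde→A 10, Upton→A 10, Vance→A 10. Service 61; fixed 28; total 89.
{B}: service 69 + fixed 35 = 104
{A, B}: Quay→A 8, Dover→A 2, Farrow→A 4, Irby→B 3, York→B 5, Ryde→A 10, Upton→A 10, Vance→B 3. Service 45; fixed 63; total 108.
{A, B, C}: Quay→C 5, Dover→A 2, Farrow→A 4, Irby→B 3, York→B 5, Ryde→A 10, Upton→A 10, Vance→B 3. Service 42; fixed 117; total 159.
No other subset beats 89.

Minimum total cost: 89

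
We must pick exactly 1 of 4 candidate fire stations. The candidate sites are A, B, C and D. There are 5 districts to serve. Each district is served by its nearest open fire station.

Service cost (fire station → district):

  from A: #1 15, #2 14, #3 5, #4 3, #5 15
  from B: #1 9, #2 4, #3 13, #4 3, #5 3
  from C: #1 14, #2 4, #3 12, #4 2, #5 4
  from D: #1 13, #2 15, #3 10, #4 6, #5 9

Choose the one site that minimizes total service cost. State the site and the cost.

With exactly 1 open, each district uses its cheapest among the chosen.
{B}: #1→B 9, #2→B 4, #3→B 13, #4→B 3, #5→B 3. Service cost 32.
{C}: service cost 36
{A}: service cost 52
Among all 4 size-1 choices, {B} is lowest.

Choose B only; total service cost 32.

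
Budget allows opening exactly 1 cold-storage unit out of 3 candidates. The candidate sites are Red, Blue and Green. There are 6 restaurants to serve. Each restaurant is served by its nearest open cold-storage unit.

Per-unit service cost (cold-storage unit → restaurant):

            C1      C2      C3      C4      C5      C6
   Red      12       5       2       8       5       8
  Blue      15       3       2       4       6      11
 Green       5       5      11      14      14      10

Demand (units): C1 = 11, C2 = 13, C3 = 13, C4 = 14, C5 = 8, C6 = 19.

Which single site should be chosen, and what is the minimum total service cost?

Choose Red only; total service cost 527.

With exactly 1 open, each restaurant uses its cheapest among the chosen.
{Red}: C1→Red 12·11=132, C2→Red 5·13=65, C3→Red 2·13=26, C4→Red 8·14=112, C5→Red 5·8=40, C6→Red 8·19=152. Service cost 527.
{Blue}: service cost 543
{Green}: service cost 761
Among all 3 size-1 choices, {Red} is lowest.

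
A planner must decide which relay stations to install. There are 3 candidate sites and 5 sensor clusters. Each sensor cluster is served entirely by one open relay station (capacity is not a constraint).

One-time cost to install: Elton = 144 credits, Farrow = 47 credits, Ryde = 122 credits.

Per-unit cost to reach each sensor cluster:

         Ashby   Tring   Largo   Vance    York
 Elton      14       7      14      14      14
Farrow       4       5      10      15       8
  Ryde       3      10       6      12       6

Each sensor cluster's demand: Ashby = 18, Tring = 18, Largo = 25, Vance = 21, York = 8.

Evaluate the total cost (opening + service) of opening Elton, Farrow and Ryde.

Total cost: 907

Each sensor cluster is assigned to its cheapest site among the open ones.
{Elton, Farrow, Ryde}: Ashby→Ryde 3·18=54, Tring→Farrow 5·18=90, Largo→Ryde 6·25=150, Vance→Ryde 12·21=252, York→Ryde 6·8=48. Service 594; fixed 313; total 907.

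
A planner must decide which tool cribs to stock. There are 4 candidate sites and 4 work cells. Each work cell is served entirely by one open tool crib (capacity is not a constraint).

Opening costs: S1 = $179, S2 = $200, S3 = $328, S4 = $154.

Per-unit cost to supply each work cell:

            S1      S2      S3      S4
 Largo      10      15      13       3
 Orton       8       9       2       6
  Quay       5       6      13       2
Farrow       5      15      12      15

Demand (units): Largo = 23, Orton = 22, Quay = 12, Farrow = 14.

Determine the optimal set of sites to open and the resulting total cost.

Open S4 only; minimum total cost 589.

For any fixed open set, each work cell goes to its cheapest open site; total = fixed + service.
{S4}: Largo→S4 3·23=69, Orton→S4 6·22=132, Quay→S4 2·12=24, Farrow→S4 15·14=210. Service 435; fixed 154; total 589.
{S1, S4}: Largo→S4 3·23=69, Orton→S4 6·22=132, Quay→S4 2·12=24, Farrow→S1 5·14=70. Service 295; fixed 333; total 628.
{S1}: Largo→S1 10·23=230, Orton→S1 8·22=176, Quay→S1 5·12=60, Farrow→S1 5·14=70. Service 536; fixed 179; total 715.
{S1, S2, S3, S4}: Largo→S4 3·23=69, Orton→S3 2·22=44, Quay→S4 2·12=24, Farrow→S1 5·14=70. Service 207; fixed 861; total 1068.
No other subset beats 589.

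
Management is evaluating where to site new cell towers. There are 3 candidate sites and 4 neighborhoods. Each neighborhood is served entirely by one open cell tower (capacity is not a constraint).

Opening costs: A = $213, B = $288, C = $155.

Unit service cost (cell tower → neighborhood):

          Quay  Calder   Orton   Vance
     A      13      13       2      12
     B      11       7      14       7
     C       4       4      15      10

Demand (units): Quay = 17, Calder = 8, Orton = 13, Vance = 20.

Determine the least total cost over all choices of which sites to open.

For any fixed open set, each neighborhood goes to its cheapest open site; total = fixed + service.
{C}: Quay→C 4·17=68, Calder→C 4·8=32, Orton→C 15·13=195, Vance→C 10·20=200. Service 495; fixed 155; total 650.
{A, C}: service 326 + fixed 368 = 694
{A}: service 591 + fixed 213 = 804
{A, B, C}: service 266 + fixed 656 = 922
No other subset beats 650.

Minimum total cost: 650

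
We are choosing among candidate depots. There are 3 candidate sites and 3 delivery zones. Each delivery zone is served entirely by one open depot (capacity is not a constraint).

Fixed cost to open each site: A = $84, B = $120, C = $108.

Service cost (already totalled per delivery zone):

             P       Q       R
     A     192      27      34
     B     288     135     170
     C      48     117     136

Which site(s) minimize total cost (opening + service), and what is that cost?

For any fixed open set, each delivery zone goes to its cheapest open site; total = fixed + service.
{A, C}: P→C 48, Q→A 27, R→A 34. Service 109; fixed 192; total 301.
{A}: P→A 192, Q→A 27, R→A 34. Service 253; fixed 84; total 337.
{C}: P→C 48, Q→C 117, R→C 136. Service 301; fixed 108; total 409.
{A, B, C}: service 109 + fixed 312 = 421
No other subset beats 301.

Open A and C; minimum total cost 301.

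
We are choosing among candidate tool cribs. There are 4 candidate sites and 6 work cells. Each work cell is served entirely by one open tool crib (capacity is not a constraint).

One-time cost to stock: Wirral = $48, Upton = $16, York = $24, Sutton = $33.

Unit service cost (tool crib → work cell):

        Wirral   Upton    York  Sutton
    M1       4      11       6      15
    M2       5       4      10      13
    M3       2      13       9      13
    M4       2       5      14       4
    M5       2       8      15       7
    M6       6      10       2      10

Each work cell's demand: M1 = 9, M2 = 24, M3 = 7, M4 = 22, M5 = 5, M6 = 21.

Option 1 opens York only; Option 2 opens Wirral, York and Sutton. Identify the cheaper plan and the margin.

Option 1: {York}: M1→York 6·9=54, M2→York 10·24=240, M3→York 9·7=63, M4→York 14·22=308, M5→York 15·5=75, M6→York 2·21=42. Service 782; fixed 24; total 806.
Option 2: {Wirral, York, Sutton}: M1→Wirral 4·9=36, M2→Wirral 5·24=120, M3→Wirral 2·7=14, M4→Wirral 2·22=44, M5→Wirral 2·5=10, M6→York 2·21=42. Service 266; fixed 105; total 371.
Difference: |806 − 371| = 435.

Option 2 is cheaper by 435.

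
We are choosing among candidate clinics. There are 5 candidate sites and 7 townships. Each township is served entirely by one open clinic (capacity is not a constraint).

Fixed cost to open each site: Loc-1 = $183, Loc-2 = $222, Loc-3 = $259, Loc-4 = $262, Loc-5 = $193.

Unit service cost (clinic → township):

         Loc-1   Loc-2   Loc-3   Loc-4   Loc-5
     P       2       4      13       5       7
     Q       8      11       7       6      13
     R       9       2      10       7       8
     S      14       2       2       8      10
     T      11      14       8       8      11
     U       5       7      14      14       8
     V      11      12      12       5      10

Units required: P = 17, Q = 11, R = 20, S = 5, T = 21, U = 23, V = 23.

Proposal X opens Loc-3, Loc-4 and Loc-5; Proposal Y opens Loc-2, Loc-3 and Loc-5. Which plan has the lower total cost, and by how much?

Proposal Y is cheaper by 54.

Proposal X: {Loc-3, Loc-4, Loc-5}: P→Loc-4 5·17=85, Q→Loc-4 6·11=66, R→Loc-4 7·20=140, S→Loc-3 2·5=10, T→Loc-3 8·21=168, U→Loc-5 8·23=184, V→Loc-4 5·23=115. Service 768; fixed 714; total 1482.
Proposal Y: {Loc-2, Loc-3, Loc-5}: P→Loc-2 4·17=68, Q→Loc-3 7·11=77, R→Loc-2 2·20=40, S→Loc-2 2·5=10, T→Loc-3 8·21=168, U→Loc-2 7·23=161, V→Loc-5 10·23=230. Service 754; fixed 674; total 1428.
Difference: |1482 − 1428| = 54.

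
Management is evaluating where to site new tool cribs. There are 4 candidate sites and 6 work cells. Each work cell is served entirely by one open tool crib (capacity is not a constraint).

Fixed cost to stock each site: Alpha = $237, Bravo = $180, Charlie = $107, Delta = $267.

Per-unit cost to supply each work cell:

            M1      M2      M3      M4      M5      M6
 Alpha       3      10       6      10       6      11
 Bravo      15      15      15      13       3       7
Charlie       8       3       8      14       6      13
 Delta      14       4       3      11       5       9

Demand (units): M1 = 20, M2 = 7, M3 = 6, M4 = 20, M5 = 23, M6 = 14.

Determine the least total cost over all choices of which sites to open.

For any fixed open set, each work cell goes to its cheapest open site; total = fixed + service.
{Alpha}: M1→Alpha 3·20=60, M2→Alpha 10·7=70, M3→Alpha 6·6=36, M4→Alpha 10·20=200, M5→Alpha 6·23=138, M6→Alpha 11·14=154. Service 658; fixed 237; total 895.
{Charlie}: M1→Charlie 8·20=160, M2→Charlie 3·7=21, M3→Charlie 8·6=48, M4→Charlie 14·20=280, M5→Charlie 6·23=138, M6→Charlie 13·14=182. Service 829; fixed 107; total 936.
{Bravo, Charlie}: M1→Charlie 8·20=160, M2→Charlie 3·7=21, M3→Charlie 8·6=48, M4→Bravo 13·20=260, M5→Bravo 3·23=69, M6→Bravo 7·14=98. Service 656; fixed 287; total 943.
{Alpha, Bravo, Charlie, Delta}: M1→Alpha 3·20=60, M2→Charlie 3·7=21, M3→Delta 3·6=18, M4→Alpha 10·20=200, M5→Bravo 3·23=69, M6→Bravo 7·14=98. Service 466; fixed 791; total 1257.
(All 15 nonempty subsets were checked; Alpha only is lowest.)

Minimum total cost: 895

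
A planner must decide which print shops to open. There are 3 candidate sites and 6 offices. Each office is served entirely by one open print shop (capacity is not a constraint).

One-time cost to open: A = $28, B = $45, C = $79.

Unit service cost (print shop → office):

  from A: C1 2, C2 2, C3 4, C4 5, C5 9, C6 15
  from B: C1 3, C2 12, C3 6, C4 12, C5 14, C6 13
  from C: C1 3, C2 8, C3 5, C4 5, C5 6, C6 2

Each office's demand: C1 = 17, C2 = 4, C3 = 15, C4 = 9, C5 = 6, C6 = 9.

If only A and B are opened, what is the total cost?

Total cost: 391

Each office is assigned to its cheapest site among the open ones.
{A, B}: C1→A 2·17=34, C2→A 2·4=8, C3→A 4·15=60, C4→A 5·9=45, C5→A 9·6=54, C6→B 13·9=117. Service 318; fixed 73; total 391.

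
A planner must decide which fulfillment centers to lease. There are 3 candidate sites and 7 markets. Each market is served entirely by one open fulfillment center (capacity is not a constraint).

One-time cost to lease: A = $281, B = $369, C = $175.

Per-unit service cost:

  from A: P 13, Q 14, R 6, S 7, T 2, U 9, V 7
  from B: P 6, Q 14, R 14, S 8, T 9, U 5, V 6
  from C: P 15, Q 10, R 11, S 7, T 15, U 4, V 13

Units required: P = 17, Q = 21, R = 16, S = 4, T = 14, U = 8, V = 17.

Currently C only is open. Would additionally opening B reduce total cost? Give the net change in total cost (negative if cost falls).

Current service cost with {C}: 1132.
Adding B: each market re-picks its cheapest; new service cost 776, saving 356.
Extra fixed cost: 369. Net change = 369 − 356 = 13.
(Totals: 1307 → 1320.)

No — net change +13 (cost rises by 13).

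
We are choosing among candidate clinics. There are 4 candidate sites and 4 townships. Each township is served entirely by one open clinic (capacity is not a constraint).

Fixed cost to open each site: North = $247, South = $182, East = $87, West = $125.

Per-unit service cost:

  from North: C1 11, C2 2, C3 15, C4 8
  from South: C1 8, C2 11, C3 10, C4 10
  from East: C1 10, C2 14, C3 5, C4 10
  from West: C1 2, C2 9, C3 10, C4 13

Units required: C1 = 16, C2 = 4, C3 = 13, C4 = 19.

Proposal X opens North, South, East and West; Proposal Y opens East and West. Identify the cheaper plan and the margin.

Proposal X: {North, South, East, West}: C1→West 2·16=32, C2→North 2·4=8, C3→East 5·13=65, C4→North 8·19=152. Service 257; fixed 641; total 898.
Proposal Y: {East, West}: C1→West 2·16=32, C2→West 9·4=36, C3→East 5·13=65, C4→East 10·19=190. Service 323; fixed 212; total 535.
Difference: |898 − 535| = 363.

Proposal Y is cheaper by 363.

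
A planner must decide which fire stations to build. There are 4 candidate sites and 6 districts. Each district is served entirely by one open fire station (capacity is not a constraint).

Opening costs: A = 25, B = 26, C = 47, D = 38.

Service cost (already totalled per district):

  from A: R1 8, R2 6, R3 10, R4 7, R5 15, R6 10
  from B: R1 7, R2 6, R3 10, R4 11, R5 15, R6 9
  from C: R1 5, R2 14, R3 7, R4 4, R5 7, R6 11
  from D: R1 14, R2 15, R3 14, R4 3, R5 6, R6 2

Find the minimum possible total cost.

Minimum total cost: 81

For any fixed open set, each district goes to its cheapest open site; total = fixed + service.
{A}: R1→A 8, R2→A 6, R3→A 10, R4→A 7, R5→A 15, R6→A 10. Service 56; fixed 25; total 81.
{B}: R1→B 7, R2→B 6, R3→B 10, R4→B 11, R5→B 15, R6→B 9. Service 58; fixed 26; total 84.
{D}: R1→D 14, R2→D 15, R3→D 14, R4→D 3, R5→D 6, R6→D 2. Service 54; fixed 38; total 92.
{A, B, C, D}: service 29 + fixed 136 = 165
(All 15 nonempty subsets were checked; A only is lowest.)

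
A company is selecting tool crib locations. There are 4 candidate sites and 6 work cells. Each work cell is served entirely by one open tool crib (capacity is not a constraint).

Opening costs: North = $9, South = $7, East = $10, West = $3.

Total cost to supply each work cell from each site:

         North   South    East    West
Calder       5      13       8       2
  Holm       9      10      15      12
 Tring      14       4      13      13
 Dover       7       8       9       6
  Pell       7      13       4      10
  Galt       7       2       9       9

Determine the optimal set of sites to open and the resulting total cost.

Open South and West; minimum total cost 44.

For any fixed open set, each work cell goes to its cheapest open site; total = fixed + service.
{South, West}: Calder→West 2, Holm→South 10, Tring→South 4, Dover→West 6, Pell→West 10, Galt→South 2. Service 34; fixed 10; total 44.
{South, East, West}: service 28 + fixed 20 = 48
{North, South, West}: Calder→West 2, Holm→North 9, Tring→South 4, Dover→West 6, Pell→North 7, Galt→South 2. Service 30; fixed 19; total 49.
{North, South, East, West}: Calder→West 2, Holm→North 9, Tring→South 4, Dover→West 6, Pell→East 4, Galt→South 2. Service 27; fixed 29; total 56.
No other subset beats 44.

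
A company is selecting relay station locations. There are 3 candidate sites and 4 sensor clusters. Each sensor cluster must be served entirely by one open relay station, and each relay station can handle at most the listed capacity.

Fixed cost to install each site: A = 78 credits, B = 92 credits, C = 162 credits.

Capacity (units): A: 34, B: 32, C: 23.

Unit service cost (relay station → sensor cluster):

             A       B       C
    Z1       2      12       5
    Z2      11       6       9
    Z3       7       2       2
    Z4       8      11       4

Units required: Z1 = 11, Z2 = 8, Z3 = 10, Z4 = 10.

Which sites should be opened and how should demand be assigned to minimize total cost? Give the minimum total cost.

Open {A, B}: Z1→A 2·11=22, Z2→B 6·8=48, Z3→B 2·10=20, Z4→A 8·10=80.
Loads: A carries 21/34, B carries 18/32. Service 170; fixed 170; total 340.
Next best feasible plan costs 370.

Minimum total cost: 340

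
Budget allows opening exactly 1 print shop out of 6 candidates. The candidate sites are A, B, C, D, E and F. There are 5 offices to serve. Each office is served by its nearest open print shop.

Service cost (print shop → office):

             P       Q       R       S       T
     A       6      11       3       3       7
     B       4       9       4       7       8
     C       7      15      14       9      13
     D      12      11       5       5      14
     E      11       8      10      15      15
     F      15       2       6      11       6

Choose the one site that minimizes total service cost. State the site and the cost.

Choose A only; total service cost 30.

With exactly 1 open, each office uses its cheapest among the chosen.
{A}: P→A 6, Q→A 11, R→A 3, S→A 3, T→A 7. Service cost 30.
{B}: service cost 32
{F}: service cost 40
Among all 6 size-1 choices, {A} is lowest.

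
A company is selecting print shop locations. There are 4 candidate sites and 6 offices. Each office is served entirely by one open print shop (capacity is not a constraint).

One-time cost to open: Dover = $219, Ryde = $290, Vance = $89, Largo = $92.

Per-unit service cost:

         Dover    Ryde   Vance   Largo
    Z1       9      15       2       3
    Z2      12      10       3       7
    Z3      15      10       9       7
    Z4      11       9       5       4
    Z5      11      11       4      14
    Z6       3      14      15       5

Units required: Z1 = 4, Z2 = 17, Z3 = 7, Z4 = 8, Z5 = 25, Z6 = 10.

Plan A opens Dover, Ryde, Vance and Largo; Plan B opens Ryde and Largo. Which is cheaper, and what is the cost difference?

Plan A: {Dover, Ryde, Vance, Largo}: Z1→Vance 2·4=8, Z2→Vance 3·17=51, Z3→Largo 7·7=49, Z4→Largo 4·8=32, Z5→Vance 4·25=100, Z6→Dover 3·10=30. Service 270; fixed 690; total 960.
Plan B: {Ryde, Largo}: Z1→Largo 3·4=12, Z2→Largo 7·17=119, Z3→Largo 7·7=49, Z4→Largo 4·8=32, Z5→Ryde 11·25=275, Z6→Largo 5·10=50. Service 537; fixed 382; total 919.
Difference: |960 − 919| = 41.

Plan B is cheaper by 41.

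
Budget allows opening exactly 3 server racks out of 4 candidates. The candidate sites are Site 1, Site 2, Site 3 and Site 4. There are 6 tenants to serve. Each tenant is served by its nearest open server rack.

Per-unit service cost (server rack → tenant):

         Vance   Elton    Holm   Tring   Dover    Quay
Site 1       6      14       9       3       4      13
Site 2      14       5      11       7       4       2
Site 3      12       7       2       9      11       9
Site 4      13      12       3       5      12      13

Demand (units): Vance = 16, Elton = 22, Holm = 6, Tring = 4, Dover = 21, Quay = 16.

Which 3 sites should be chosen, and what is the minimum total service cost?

With exactly 3 open, each tenant uses its cheapest among the chosen.
{Site 1, Site 2, Site 3}: Vance→Site 1 6·16=96, Elton→Site 2 5·22=110, Holm→Site 3 2·6=12, Tring→Site 1 3·4=12, Dover→Site 1 4·21=84, Quay→Site 2 2·16=32. Service cost 346.
{Site 1, Site 2, Site 4}: service cost 352
{Site 2, Site 3, Site 4}: service cost 450
Among all 4 size-3 choices, {Site 1, Site 2, Site 3} is lowest.

Choose Site 1, Site 2 and Site 3; total service cost 346.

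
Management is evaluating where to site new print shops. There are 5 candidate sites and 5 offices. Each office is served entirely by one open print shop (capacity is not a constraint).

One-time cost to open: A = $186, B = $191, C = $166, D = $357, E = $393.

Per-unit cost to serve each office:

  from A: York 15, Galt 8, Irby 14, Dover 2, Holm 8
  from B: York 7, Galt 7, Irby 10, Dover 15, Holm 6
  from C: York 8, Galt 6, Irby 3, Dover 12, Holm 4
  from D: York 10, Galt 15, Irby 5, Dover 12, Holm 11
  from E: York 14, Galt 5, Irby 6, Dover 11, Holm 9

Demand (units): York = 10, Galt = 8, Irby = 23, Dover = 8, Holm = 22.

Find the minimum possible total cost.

For any fixed open set, each office goes to its cheapest open site; total = fixed + service.
{C}: York→C 8·10=80, Galt→C 6·8=48, Irby→C 3·23=69, Dover→C 12·8=96, Holm→C 4·22=88. Service 381; fixed 166; total 547.
{A, C}: York→C 8·10=80, Galt→C 6·8=48, Irby→C 3·23=69, Dover→A 2·8=16, Holm→C 4·22=88. Service 301; fixed 352; total 653.
{B, C}: York→B 7·10=70, Galt→C 6·8=48, Irby→C 3·23=69, Dover→C 12·8=96, Holm→C 4·22=88. Service 371; fixed 357; total 728.
{A, B, C, D, E}: York→B 7·10=70, Galt→E 5·8=40, Irby→C 3·23=69, Dover→A 2·8=16, Holm→C 4·22=88. Service 283; fixed 1293; total 1576.
No other subset beats 547.

Minimum total cost: 547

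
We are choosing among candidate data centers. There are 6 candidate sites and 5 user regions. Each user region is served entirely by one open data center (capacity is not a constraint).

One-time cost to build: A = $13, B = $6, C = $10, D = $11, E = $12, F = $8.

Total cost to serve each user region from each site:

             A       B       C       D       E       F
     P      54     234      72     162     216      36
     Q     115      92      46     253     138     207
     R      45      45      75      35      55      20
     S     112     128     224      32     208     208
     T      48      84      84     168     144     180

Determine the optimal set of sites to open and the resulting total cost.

For any fixed open set, each user region goes to its cheapest open site; total = fixed + service.
{A, C, D, F}: P→F 36, Q→C 46, R→F 20, S→D 32, T→A 48. Service 182; fixed 42; total 224.
{A, B, C, D, F}: P→F 36, Q→C 46, R→F 20, S→D 32, T→A 48. Service 182; fixed 48; total 230.
{A, C, D, E, F}: service 182 + fixed 54 = 236
{A, B, C, D, E, F}: service 182 + fixed 60 = 242
No other subset beats 224.

Open A, C, D and F; minimum total cost 224.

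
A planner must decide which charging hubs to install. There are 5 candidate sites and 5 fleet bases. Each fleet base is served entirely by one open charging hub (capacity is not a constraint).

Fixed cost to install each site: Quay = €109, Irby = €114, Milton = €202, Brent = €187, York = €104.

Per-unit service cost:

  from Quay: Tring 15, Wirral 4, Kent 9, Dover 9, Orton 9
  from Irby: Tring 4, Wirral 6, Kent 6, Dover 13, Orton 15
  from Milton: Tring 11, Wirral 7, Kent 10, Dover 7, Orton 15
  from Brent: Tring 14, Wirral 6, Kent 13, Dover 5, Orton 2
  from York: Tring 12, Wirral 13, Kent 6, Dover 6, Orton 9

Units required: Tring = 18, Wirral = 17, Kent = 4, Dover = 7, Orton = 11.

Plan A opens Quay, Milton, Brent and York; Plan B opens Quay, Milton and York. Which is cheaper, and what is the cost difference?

Plan A: {Quay, Milton, Brent, York}: Tring→Milton 11·18=198, Wirral→Quay 4·17=68, Kent→York 6·4=24, Dover→Brent 5·7=35, Orton→Brent 2·11=22. Service 347; fixed 602; total 949.
Plan B: {Quay, Milton, York}: Tring→Milton 11·18=198, Wirral→Quay 4·17=68, Kent→York 6·4=24, Dover→York 6·7=42, Orton→Quay 9·11=99. Service 431; fixed 415; total 846.
Difference: |949 − 846| = 103.

Plan B is cheaper by 103.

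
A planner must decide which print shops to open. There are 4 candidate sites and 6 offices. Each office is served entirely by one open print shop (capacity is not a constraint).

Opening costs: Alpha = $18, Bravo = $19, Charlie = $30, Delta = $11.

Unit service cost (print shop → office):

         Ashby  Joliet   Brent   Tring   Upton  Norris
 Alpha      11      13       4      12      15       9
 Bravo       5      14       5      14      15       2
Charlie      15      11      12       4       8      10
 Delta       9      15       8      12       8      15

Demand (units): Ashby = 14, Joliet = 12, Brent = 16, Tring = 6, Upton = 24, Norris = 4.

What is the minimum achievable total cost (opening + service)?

Minimum total cost: 555

For any fixed open set, each office goes to its cheapest open site; total = fixed + service.
{Bravo, Charlie}: Ashby→Bravo 5·14=70, Joliet→Charlie 11·12=132, Brent→Bravo 5·16=80, Tring→Charlie 4·6=24, Upton→Charlie 8·24=192, Norris→Bravo 2·4=8. Service 506; fixed 49; total 555.
{Alpha, Bravo, Charlie}: service 490 + fixed 67 = 557
{Bravo, Charlie, Delta}: service 506 + fixed 60 = 566
{Alpha, Bravo, Charlie, Delta}: Ashby→Bravo 5·14=70, Joliet→Charlie 11·12=132, Brent→Alpha 4·16=64, Tring→Charlie 4·6=24, Upton→Charlie 8·24=192, Norris→Bravo 2·4=8. Service 490; fixed 78; total 568.
No other subset beats 555.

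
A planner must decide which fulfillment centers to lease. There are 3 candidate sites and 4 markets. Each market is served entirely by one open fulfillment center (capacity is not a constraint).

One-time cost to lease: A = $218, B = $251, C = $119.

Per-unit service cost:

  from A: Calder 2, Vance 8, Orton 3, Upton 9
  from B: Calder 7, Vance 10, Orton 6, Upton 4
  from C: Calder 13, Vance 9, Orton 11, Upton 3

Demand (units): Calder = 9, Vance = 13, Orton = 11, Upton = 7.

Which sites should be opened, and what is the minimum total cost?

For any fixed open set, each market goes to its cheapest open site; total = fixed + service.
{A}: Calder→A 2·9=18, Vance→A 8·13=104, Orton→A 3·11=33, Upton→A 9·7=63. Service 218; fixed 218; total 436.
{C}: service 376 + fixed 119 = 495
{A, C}: service 176 + fixed 337 = 513
{A, B, C}: service 176 + fixed 588 = 764
No other subset beats 436.

Open A only; minimum total cost 436.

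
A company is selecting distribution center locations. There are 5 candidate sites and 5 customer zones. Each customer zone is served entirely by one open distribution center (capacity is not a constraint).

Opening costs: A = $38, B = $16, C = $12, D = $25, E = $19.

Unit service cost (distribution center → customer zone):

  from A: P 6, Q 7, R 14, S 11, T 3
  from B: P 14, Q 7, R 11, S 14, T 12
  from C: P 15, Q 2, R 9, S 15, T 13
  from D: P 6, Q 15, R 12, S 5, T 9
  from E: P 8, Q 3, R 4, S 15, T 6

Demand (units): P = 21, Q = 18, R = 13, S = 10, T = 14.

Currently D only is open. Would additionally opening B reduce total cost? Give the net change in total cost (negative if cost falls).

Yes — net change −141 (cost falls by 141).

Current service cost with {D}: 728.
Adding B: each customer zone re-picks its cheapest; new service cost 571, saving 157.
Extra fixed cost: 16. Net change = 16 − 157 = -141.
(Totals: 753 → 612.)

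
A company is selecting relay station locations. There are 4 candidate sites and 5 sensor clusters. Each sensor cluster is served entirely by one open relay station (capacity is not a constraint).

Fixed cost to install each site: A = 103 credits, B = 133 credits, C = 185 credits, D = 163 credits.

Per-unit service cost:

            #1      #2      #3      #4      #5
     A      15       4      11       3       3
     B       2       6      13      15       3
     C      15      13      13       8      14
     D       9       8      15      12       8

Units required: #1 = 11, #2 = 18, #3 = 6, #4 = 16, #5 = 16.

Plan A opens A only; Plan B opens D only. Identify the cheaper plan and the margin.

Plan A: {A}: #1→A 15·11=165, #2→A 4·18=72, #3→A 11·6=66, #4→A 3·16=48, #5→A 3·16=48. Service 399; fixed 103; total 502.
Plan B: {D}: #1→D 9·11=99, #2→D 8·18=144, #3→D 15·6=90, #4→D 12·16=192, #5→D 8·16=128. Service 653; fixed 163; total 816.
Difference: |502 − 816| = 314.

Plan A is cheaper by 314.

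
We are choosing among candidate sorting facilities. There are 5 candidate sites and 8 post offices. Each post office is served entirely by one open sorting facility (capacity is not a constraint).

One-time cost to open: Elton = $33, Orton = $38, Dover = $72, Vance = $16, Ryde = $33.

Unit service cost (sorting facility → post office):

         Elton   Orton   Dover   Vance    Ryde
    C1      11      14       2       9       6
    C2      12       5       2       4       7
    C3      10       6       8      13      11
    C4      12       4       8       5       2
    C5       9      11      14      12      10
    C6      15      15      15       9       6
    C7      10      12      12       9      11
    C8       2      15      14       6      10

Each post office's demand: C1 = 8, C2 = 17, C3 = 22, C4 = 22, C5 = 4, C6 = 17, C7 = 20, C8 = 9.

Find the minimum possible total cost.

Minimum total cost: 748

For any fixed open set, each post office goes to its cheapest open site; total = fixed + service.
{Elton, Orton, Vance, Ryde}: C1→Ryde 6·8=48, C2→Vance 4·17=68, C3→Orton 6·22=132, C4→Ryde 2·22=44, C5→Elton 9·4=36, C6→Ryde 6·17=102, C7→Vance 9·20=180, C8→Elton 2·9=18. Service 628; fixed 120; total 748.
{Elton, Orton, Dover, Vance, Ryde}: service 562 + fixed 192 = 754
{Orton, Vance, Ryde}: service 668 + fixed 87 = 755
{Vance}: service 971 + fixed 16 = 987
No other subset beats 748.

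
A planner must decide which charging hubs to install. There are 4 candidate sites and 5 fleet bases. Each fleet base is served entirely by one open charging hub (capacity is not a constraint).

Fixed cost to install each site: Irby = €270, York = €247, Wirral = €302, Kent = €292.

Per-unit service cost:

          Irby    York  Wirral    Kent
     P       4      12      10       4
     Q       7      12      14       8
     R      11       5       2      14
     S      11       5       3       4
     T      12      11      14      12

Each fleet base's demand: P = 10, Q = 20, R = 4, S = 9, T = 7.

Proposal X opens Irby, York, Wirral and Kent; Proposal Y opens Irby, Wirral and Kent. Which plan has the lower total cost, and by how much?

Proposal Y is cheaper by 240.

Proposal X: {Irby, York, Wirral, Kent}: P→Irby 4·10=40, Q→Irby 7·20=140, R→Wirral 2·4=8, S→Wirral 3·9=27, T→York 11·7=77. Service 292; fixed 1111; total 1403.
Proposal Y: {Irby, Wirral, Kent}: P→Irby 4·10=40, Q→Irby 7·20=140, R→Wirral 2·4=8, S→Wirral 3·9=27, T→Irby 12·7=84. Service 299; fixed 864; total 1163.
Difference: |1403 − 1163| = 240.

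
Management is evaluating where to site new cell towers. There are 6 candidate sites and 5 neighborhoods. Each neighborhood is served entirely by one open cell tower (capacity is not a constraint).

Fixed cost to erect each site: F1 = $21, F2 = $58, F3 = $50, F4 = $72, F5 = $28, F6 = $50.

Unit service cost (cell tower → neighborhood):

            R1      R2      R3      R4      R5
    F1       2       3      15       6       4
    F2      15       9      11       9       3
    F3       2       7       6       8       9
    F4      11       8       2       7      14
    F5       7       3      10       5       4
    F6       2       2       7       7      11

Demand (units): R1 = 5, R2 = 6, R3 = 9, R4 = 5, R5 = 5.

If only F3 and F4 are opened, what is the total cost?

Total cost: 272

Each neighborhood is assigned to its cheapest site among the open ones.
{F3, F4}: R1→F3 2·5=10, R2→F3 7·6=42, R3→F4 2·9=18, R4→F4 7·5=35, R5→F3 9·5=45. Service 150; fixed 122; total 272.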